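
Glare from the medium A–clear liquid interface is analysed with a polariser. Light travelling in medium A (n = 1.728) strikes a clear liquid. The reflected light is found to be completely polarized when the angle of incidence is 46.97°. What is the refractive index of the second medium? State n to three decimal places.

Brewster's law: tan θ_B = n₂/n₁ (light incident in medium A, refracted into a clear liquid).
n₂ = n₁ tan θ_B = 1.728 × tan 46.97° = 1.851.

n ≈ 1.851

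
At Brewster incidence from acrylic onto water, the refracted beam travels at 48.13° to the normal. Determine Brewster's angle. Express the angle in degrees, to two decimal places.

θ_B ≈ 41.87°

At Brewster's angle the reflected and refracted rays are perpendicular, so θ_B + θ_t = 90°.
So θ_B = 90° − θ_t = 90° − 48.13° = 41.87°.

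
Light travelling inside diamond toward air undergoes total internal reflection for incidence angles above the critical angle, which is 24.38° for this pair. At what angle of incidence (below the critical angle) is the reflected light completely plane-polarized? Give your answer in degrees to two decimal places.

n₂/n₁ = sin θ_c = sin 24.38° = 0.4128.
tan θ_B equals the same ratio, so θ_B = arctan(0.4128) = 22.43°.

θ_B ≈ 22.43°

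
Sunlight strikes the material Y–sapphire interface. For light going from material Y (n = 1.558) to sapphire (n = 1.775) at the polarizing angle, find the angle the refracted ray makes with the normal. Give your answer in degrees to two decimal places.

θ_t ≈ 41.27°

θ_B = arctan(n₂/n₁) = arctan(1.775/1.558) = 48.73°.
At Brewster's angle the reflected and refracted rays are perpendicular, so θ_t = 90° − θ_B = 90° − 48.73° = 41.27°.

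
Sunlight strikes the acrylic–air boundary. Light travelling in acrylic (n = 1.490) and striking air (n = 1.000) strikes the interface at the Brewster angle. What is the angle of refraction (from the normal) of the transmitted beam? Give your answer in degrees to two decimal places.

θ_t ≈ 56.13°

tan θ_B = n₂/n₁ = 1.000/1.490 = 0.6711, so θ_B = 33.87°.
Since θ_B + θ_t = 90° at Brewster incidence, θ_t = 90° − 33.87° = 56.13°.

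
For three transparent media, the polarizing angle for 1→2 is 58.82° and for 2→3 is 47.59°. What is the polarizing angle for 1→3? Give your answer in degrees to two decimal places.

n₂/n₁ = tan 58.82° = 1.6525 and n₃/n₂ = tan 47.59° = 1.0948.
n₃/n₁ = 1.8091. Then tan θ_B(1→3) = n₃/n₁, so θ_B(1→3) = arctan(1.8091) = 61.07°.

θ_B ≈ 61.07°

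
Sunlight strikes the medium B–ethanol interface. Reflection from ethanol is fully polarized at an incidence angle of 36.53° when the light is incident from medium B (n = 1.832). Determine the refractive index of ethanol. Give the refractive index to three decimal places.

n ≈ 1.357

At the polarizing angle, tan θ_B = n₂/n₁ with n₁ on the incident side (medium B) and n₂ on the transmitted side (ethanol).
n₂ = n₁ tan θ_B = 1.832 × tan 36.53° = 1.357.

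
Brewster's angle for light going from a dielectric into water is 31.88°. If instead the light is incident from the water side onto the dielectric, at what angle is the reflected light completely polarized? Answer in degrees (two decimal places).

θ_B' ≈ 58.12°

Reversing the direction swaps n₁ and n₂, so tan θ_B' = 1/tan θ_B and θ_B' = 90° − θ_B.
Hence θ_B' = 90° − 31.88° = 58.12°.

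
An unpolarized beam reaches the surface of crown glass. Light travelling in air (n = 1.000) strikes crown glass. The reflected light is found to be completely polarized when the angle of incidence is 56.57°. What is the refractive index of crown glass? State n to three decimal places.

Brewster's law: tan θ_B = n₂/n₁ (light incident in air, refracted into crown glass).
n₂ = n₁ tan θ_B = 1.000 × tan 56.57° = 1.515.

n ≈ 1.515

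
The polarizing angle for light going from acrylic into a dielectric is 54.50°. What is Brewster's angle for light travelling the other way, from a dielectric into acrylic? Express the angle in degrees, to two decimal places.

tan θ_B' = n₁/n₂ = 1/tan θ_B, so θ_B' = 90° − θ_B.
θ_B' = 90° − 54.50° = 35.50°.

θ_B' ≈ 35.50°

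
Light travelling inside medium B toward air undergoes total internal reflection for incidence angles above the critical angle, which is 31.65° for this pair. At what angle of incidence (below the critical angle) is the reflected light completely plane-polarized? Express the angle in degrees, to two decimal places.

sin θ_c = n₂/n₁, so n₂/n₁ = sin 31.65° = 0.5247.
Brewster: tan θ_B = n₂/n₁ = 0.5247.
θ_B = arctan(0.5247) = 27.69°.

θ_B ≈ 27.69°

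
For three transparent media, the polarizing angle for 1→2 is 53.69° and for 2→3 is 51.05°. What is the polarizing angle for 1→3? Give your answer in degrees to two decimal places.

θ_B ≈ 59.29°

n₂/n₁ = tan 53.69° = 1.3608 and n₃/n₂ = tan 51.05° = 1.2371.
n₃/n₁ = 1.6835. Then tan θ_B(1→3) = n₃/n₁, so θ_B(1→3) = arctan(1.6835) = 59.29°.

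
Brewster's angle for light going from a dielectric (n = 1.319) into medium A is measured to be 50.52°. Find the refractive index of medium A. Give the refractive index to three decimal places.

n ≈ 1.601

Brewster's law: tan θ_B = n₂/n₁ (light incident in a dielectric, refracted into medium A).
n₂ = n₁ tan θ_B = 1.319 × tan 50.52° = 1.601.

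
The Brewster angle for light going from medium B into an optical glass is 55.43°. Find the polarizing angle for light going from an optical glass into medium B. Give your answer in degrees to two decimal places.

tan θ_B' = n₁/n₂ = 1/tan θ_B, so θ_B' = 90° − θ_B.
θ_B' = 90° − 55.43° = 34.57°.

θ_B' ≈ 34.57°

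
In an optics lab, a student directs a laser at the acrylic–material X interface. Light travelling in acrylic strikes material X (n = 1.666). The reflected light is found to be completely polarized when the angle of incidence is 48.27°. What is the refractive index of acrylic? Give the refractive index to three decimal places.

Full polarization of the reflected beam means tan θ_B = n₂/n₁, where n₁ is the incident medium (acrylic).
n₁ = n₂ / tan θ_B = 1.666 / tan 48.27° = 1.486.

n ≈ 1.486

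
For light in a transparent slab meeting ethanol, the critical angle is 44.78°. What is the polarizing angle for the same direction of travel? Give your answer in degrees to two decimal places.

θ_B ≈ 35.16°

At the critical angle sin θ_c = n₂/n₁, giving n₂/n₁ = sin 44.78° = 0.7044.
Then tan θ_B = n₂/n₁ = 0.7044, so θ_B = arctan 0.7044 = 35.16°.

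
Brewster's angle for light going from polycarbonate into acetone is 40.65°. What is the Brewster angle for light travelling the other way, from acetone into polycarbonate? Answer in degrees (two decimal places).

The two Brewster angles are complementary: θ_B' = 90° − θ_B = 90° − 40.65° = 49.35°.

θ_B' ≈ 49.35°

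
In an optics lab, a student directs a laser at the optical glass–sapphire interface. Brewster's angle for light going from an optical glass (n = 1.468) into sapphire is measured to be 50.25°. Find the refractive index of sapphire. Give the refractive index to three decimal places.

Full polarization of the reflected beam means tan θ_B = n₂/n₁, where n₁ is the incident medium (an optical glass).
n₂ = n₁ tan θ_B = 1.468 × tan 50.25° = 1.765.

n ≈ 1.765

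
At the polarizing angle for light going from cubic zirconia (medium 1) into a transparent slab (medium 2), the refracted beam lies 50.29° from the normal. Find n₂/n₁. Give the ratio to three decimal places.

θ_B + θ_t = 90°, so θ_B = 90° − 50.29° = 39.71°.
tan θ_B = n₂/n₁, so n₂/n₁ = tan 39.71° = 0.831.

n₂/n₁ ≈ 0.831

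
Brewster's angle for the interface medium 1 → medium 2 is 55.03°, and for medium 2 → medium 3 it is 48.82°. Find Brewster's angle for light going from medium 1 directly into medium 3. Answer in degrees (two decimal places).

θ_B ≈ 58.54°

n₂/n₁ = tan 55.03° = 1.4297 and n₃/n₂ = tan 48.82° = 1.1431.
Multiplying, n₃/n₁ = 1.4297 × 1.1431 = 1.6343, and θ_B(1→3) = arctan 1.6343 = 58.54°.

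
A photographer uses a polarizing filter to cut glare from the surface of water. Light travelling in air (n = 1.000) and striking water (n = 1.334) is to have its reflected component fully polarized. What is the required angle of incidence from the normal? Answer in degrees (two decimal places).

θ_B ≈ 53.14°

Here n₂/n₁ = 1.334/1.000 = 1.3340, and Brewster's law gives tan θ_B = n₂/n₁. Taking the arctangent, θ_B = 53.14°.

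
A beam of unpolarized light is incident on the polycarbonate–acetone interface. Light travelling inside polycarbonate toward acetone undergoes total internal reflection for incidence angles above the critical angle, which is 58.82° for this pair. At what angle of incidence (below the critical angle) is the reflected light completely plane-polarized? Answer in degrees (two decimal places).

At the critical angle sin θ_c = n₂/n₁, giving n₂/n₁ = sin 58.82° = 0.8555.
Then tan θ_B = n₂/n₁ = 0.8555, so θ_B = arctan 0.8555 = 40.55°.

θ_B ≈ 40.55°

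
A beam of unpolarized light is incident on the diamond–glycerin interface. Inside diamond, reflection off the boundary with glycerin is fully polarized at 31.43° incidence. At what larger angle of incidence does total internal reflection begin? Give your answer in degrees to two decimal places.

θ_c ≈ 37.67°

n₂/n₁ = tan 31.43° = 0.6111; the critical angle satisfies sin θ_c = n₂/n₁.
θ_c = arcsin(0.6111) = 37.67°.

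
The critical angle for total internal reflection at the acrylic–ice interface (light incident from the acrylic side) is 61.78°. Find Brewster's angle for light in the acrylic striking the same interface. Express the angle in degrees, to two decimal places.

θ_B ≈ 41.38°

At the critical angle sin θ_c = n₂/n₁, giving n₂/n₁ = sin 61.78° = 0.8811.
Then tan θ_B = n₂/n₁ = 0.8811, so θ_B = arctan 0.8811 = 41.38°.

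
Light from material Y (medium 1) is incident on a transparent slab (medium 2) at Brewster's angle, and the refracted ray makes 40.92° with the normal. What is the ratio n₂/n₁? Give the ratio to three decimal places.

n₂/n₁ ≈ 1.154

At Brewster incidence θ_B = 90° − θ_t = 90° − 40.92° = 49.08°.
tan θ_B = n₂/n₁, so n₂/n₁ = tan 49.08° = 1.154.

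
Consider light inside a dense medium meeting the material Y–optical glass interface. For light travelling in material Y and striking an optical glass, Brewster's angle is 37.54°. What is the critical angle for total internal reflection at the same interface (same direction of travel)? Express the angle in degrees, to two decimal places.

θ_c ≈ 50.21°

From Brewster, n₂/n₁ = tan θ_B = tan 37.54° = 0.7684.
Then sin θ_c = n₂/n₁ = 0.7684, so θ_c = arcsin 0.7684 = 50.21°.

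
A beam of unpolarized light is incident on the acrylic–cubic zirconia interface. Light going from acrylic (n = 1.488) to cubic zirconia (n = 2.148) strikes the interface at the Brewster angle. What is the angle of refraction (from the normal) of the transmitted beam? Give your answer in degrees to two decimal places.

θ_B = arctan(n₂/n₁) = arctan(2.148/1.488) = 55.29°.
The refracted ray is perpendicular to the reflected ray, so θ_t = 90° − θ_B = 34.71°.

θ_t ≈ 34.71°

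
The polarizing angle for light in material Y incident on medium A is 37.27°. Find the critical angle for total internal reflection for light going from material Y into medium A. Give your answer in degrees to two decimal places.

θ_c ≈ 49.55°

From Brewster, n₂/n₁ = tan θ_B = tan 37.27° = 0.7610.
Then sin θ_c = n₂/n₁ = 0.7610, so θ_c = arcsin 0.7610 = 49.55°.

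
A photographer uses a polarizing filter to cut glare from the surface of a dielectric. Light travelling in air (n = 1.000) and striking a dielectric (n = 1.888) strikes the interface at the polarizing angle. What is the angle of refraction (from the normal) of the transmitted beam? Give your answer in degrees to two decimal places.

tan θ_B = n₂/n₁ = 1.888/1.000 = 1.8880, so θ_B = 62.09°.
Since θ_B + θ_t = 90° at Brewster incidence, θ_t = 90° − 62.09° = 27.91°.

θ_t ≈ 27.91°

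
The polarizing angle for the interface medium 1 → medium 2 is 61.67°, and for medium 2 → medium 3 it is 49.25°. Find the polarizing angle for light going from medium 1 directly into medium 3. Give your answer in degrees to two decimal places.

tan θ_B(1→2) = n₂/n₁ = tan 61.67° = 1.8549.
tan θ_B(2→3) = n₃/n₂ = tan 49.25° = 1.1606.
So n₃/n₁ = (n₂/n₁)(n₃/n₂) = 1.8549 × 1.1606 = 2.1527.
θ_B(1→3) = arctan(2.1527) = 65.08°.

θ_B ≈ 65.08°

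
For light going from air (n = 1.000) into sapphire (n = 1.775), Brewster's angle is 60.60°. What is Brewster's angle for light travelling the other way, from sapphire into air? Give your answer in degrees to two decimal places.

The two Brewster angles are complementary: θ_B' = 90° − θ_B = 90° − 60.60° = 29.40°.

θ_B' ≈ 29.40°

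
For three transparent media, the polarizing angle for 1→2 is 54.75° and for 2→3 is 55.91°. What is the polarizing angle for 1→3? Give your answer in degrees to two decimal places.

θ_B ≈ 64.44°

Each Brewster angle gives a ratio: n₂/n₁ = tan 54.75° = 1.4150, n₃/n₂ = tan 55.91° = 1.4775.
Multiplying, n₃/n₁ = 1.4150 × 1.4775 = 2.0907, and θ_B(1→3) = arctan 2.0907 = 64.44°.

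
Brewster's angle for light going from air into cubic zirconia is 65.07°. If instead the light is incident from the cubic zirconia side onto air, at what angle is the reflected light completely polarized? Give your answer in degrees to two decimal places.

θ_B' ≈ 24.93°

Reversing the direction swaps n₁ and n₂, so tan θ_B' = 1/tan θ_B and θ_B' = 90° − θ_B.
Hence θ_B' = 90° − 65.07° = 24.93°.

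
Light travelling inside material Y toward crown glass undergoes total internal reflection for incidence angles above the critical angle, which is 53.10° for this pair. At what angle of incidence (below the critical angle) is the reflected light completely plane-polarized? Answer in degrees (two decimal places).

θ_B ≈ 38.65°

At the critical angle sin θ_c = n₂/n₁, giving n₂/n₁ = sin 53.10° = 0.7997.
Then tan θ_B = n₂/n₁ = 0.7997, so θ_B = arctan 0.7997 = 38.65°.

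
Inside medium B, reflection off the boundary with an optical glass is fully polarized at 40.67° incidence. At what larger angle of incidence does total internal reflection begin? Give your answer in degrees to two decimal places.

n₂/n₁ = tan 40.67° = 0.8592; the critical angle satisfies sin θ_c = n₂/n₁.
θ_c = arcsin(0.8592) = 59.23°.

θ_c ≈ 59.23°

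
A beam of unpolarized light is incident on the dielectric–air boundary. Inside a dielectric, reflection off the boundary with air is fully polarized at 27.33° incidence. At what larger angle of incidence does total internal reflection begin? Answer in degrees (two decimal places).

tan θ_B = n₂/n₁ = tan 27.33° = 0.5168.
Total internal reflection: sin θ_c = n₂/n₁ = 0.5168.
θ_c = arcsin(0.5168) = 31.12°.

θ_c ≈ 31.12°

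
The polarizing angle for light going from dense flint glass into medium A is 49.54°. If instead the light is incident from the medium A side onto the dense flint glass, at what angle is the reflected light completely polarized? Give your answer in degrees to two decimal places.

Reversing the direction swaps n₁ and n₂, so tan θ_B' = 1/tan θ_B and θ_B' = 90° − θ_B.
Hence θ_B' = 90° − 49.54° = 40.46°.

θ_B' ≈ 40.46°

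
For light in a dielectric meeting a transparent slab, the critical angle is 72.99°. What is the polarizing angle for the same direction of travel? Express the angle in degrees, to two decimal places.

θ_B ≈ 43.72°

n₂/n₁ = sin θ_c = sin 72.99° = 0.9563.
tan θ_B equals the same ratio, so θ_B = arctan(0.9563) = 43.72°.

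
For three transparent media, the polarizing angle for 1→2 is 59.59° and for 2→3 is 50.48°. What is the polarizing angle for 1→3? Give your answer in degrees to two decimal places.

θ_B ≈ 64.16°

tan θ_B(1→2) = n₂/n₁ = tan 59.59° = 1.7038.
tan θ_B(2→3) = n₃/n₂ = tan 50.48° = 1.2122.
Multiplying, n₃/n₁ = 1.7038 × 1.2122 = 2.0654, and θ_B(1→3) = arctan 2.0654 = 64.16°.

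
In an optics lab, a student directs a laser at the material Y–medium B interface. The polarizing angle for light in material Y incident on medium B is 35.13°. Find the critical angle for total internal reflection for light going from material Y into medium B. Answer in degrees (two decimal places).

tan θ_B = n₂/n₁ = tan 35.13° = 0.7036.
Total internal reflection: sin θ_c = n₂/n₁ = 0.7036.
θ_c = arcsin(0.7036) = 44.72°.

θ_c ≈ 44.72°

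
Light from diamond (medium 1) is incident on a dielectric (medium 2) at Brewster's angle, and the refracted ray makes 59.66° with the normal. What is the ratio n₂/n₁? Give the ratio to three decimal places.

At Brewster incidence θ_B = 90° − θ_t = 90° − 59.66° = 30.34°.
Then n₂/n₁ = tan θ_B = tan 30.34° = 0.585.

n₂/n₁ ≈ 0.585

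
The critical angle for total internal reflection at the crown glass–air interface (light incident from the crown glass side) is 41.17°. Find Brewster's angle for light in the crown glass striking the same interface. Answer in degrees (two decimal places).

n₂/n₁ = sin θ_c = sin 41.17° = 0.6583.
tan θ_B equals the same ratio, so θ_B = arctan(0.6583) = 33.36°.

θ_B ≈ 33.36°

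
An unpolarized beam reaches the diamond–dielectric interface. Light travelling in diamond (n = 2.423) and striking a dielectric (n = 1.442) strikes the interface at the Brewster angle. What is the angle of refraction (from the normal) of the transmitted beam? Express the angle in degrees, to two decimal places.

θ_B = arctan(n₂/n₁) = arctan(1.442/2.423) = 30.76°.
Since θ_B + θ_t = 90° at Brewster incidence, θ_t = 90° − 30.76° = 59.24°.

θ_t ≈ 59.24°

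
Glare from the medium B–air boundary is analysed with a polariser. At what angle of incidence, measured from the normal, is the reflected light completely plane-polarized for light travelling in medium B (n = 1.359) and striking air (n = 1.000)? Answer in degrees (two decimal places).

θ_B ≈ 36.35°

At Brewster's angle the reflected and refracted rays are perpendicular, which with Snell's law gives tan θ_B = n₂/n₁.
Brewster's condition: tan θ_B = n₂/n₁ = 1.000/1.359 = 0.7358.
θ_B = arctan(0.7358) = 36.35°.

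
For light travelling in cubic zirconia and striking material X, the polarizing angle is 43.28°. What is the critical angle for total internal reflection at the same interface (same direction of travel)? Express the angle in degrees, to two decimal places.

θ_c ≈ 70.34°

n₂/n₁ = tan 43.28° = 0.9417; the critical angle satisfies sin θ_c = n₂/n₁.
θ_c = arcsin(0.9417) = 70.34°.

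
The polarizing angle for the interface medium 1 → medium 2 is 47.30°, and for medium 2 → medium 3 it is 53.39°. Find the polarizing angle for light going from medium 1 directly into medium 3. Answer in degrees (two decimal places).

n₂/n₁ = tan 47.30° = 1.0837 and n₃/n₂ = tan 53.39° = 1.3460.
Multiplying, n₃/n₁ = 1.0837 × 1.3460 = 1.4587, and θ_B(1→3) = arctan 1.4587 = 55.57°.

θ_B ≈ 55.57°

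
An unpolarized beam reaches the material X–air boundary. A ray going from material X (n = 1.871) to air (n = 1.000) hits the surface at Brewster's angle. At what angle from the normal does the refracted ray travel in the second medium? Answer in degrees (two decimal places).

θ_B = arctan(n₂/n₁) = arctan(1.000/1.871) = 28.12°.
At Brewster's angle the reflected and refracted rays are perpendicular, so θ_t = 90° − θ_B = 90° − 28.12° = 61.88°.

θ_t ≈ 61.88°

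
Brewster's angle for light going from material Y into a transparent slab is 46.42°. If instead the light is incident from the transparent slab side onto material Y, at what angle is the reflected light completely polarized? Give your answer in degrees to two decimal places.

Reversing the direction swaps n₁ and n₂, so tan θ_B' = 1/tan θ_B and θ_B' = 90° − θ_B.
Hence θ_B' = 90° − 46.42° = 43.58°.

θ_B' ≈ 43.58°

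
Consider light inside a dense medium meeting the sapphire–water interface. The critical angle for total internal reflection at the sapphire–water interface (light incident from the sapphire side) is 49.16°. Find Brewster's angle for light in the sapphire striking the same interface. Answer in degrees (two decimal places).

At the critical angle sin θ_c = n₂/n₁, giving n₂/n₁ = sin 49.16° = 0.7565.
Then tan θ_B = n₂/n₁ = 0.7565, so θ_B = arctan 0.7565 = 37.11°.

θ_B ≈ 37.11°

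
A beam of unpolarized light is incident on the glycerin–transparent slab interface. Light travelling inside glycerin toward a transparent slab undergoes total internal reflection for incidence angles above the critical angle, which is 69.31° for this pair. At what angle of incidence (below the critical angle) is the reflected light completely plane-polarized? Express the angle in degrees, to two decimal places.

θ_B ≈ 43.09°

sin θ_c = n₂/n₁, so n₂/n₁ = sin 69.31° = 0.9355.
Brewster: tan θ_B = n₂/n₁ = 0.9355.
θ_B = arctan(0.9355) = 43.09°.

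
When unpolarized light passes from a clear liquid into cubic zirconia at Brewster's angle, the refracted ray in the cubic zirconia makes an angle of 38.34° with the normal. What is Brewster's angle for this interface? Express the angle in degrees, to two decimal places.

θ_B ≈ 51.66°

Since the reflected and refracted rays are at right angles at the polarizing angle, θ_B + θ_t = 90°.
So θ_B = 90° − θ_t = 90° − 38.34° = 51.66°.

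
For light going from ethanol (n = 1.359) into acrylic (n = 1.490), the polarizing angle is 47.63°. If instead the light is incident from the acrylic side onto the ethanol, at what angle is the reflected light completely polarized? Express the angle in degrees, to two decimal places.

θ_B' ≈ 42.37°

Reversing the direction swaps n₁ and n₂, so tan θ_B' = 1/tan θ_B and θ_B' = 90° − θ_B.
Hence θ_B' = 90° − 47.63° = 42.37°.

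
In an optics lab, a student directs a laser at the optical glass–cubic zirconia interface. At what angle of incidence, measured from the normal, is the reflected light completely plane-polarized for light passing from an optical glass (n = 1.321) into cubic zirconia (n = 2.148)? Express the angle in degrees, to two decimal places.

θ_B ≈ 58.41°

tan θ_B = n₂/n₁ = 2.148/1.321 = 1.6260.
θ_B = arctan(1.6260) = 58.41°.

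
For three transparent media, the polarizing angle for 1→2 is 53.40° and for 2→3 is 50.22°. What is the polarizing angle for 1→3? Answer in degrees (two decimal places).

θ_B ≈ 58.27°

n₂/n₁ = tan 53.40° = 1.3465 and n₃/n₂ = tan 50.22° = 1.2011.
n₃/n₁ = 1.6173. Then tan θ_B(1→3) = n₃/n₁, so θ_B(1→3) = arctan(1.6173) = 58.27°.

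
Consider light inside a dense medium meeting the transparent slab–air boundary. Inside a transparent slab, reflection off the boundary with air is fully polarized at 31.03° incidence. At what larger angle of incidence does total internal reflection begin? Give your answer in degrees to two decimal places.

From Brewster, n₂/n₁ = tan θ_B = tan 31.03° = 0.6016.
Then sin θ_c = n₂/n₁ = 0.6016, so θ_c = arcsin 0.6016 = 36.98°.

θ_c ≈ 36.98°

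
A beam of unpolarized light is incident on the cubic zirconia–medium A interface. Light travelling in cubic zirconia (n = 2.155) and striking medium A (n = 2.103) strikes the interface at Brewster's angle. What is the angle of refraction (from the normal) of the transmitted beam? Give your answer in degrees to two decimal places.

θ_t ≈ 45.70°

θ_B = arctan(n₂/n₁) = arctan(2.103/2.155) = 44.30°.
At Brewster's angle the reflected and refracted rays are perpendicular, so θ_t = 90° − θ_B = 90° − 44.30° = 45.70°.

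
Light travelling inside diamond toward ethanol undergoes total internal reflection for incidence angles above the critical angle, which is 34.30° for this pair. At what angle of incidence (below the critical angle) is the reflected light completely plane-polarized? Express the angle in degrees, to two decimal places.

θ_B ≈ 29.40°

n₂/n₁ = sin θ_c = sin 34.30° = 0.5635.
tan θ_B equals the same ratio, so θ_B = arctan(0.5635) = 29.40°.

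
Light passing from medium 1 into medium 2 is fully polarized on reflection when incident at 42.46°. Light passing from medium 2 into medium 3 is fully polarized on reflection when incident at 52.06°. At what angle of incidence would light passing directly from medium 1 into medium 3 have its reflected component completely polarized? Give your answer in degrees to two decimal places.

θ_B ≈ 49.57°

Each Brewster angle gives a ratio: n₂/n₁ = tan 42.46° = 0.9150, n₃/n₂ = tan 52.06° = 1.2827.
n₃/n₁ = 1.1737. Then tan θ_B(1→3) = n₃/n₁, so θ_B(1→3) = arctan(1.1737) = 49.57°.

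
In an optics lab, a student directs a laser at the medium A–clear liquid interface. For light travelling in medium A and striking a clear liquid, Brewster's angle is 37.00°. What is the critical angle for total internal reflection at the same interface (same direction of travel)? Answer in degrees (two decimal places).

θ_c ≈ 48.90°

tan θ_B = n₂/n₁ = tan 37.00° = 0.7536.
Total internal reflection: sin θ_c = n₂/n₁ = 0.7536.
θ_c = arcsin(0.7536) = 48.90°.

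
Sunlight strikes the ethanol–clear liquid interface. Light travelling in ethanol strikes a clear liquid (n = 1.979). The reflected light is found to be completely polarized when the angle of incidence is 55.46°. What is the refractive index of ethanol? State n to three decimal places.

At the Brewster angle, tan θ_B = n₂/n₁ with n₁ on the incident side (ethanol) and n₂ on the transmitted side (a clear liquid).
n₁ = n₂ / tan θ_B = 1.979 / tan 55.46° = 1.362.

n ≈ 1.362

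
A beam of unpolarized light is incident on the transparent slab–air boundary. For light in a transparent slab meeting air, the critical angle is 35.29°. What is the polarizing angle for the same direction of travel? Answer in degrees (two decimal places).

At the critical angle sin θ_c = n₂/n₁, giving n₂/n₁ = sin 35.29° = 0.5777.
Then tan θ_B = n₂/n₁ = 0.5777, so θ_B = arctan 0.5777 = 30.02°.

θ_B ≈ 30.02°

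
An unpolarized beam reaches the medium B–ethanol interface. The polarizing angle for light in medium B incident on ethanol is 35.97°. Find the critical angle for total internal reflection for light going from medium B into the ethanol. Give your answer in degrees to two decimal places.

θ_c ≈ 46.53°

n₂/n₁ = tan 35.97° = 0.7257; the critical angle satisfies sin θ_c = n₂/n₁.
θ_c = arcsin(0.7257) = 46.53°.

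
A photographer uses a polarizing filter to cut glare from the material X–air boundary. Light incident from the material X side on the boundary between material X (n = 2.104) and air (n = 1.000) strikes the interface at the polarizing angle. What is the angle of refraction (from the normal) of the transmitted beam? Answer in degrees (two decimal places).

First find Brewster's angle: tan θ_B = 1.000/2.104 = 0.4753, giving θ_B = 25.42°.
The refracted ray is perpendicular to the reflected ray, so θ_t = 90° − θ_B = 64.58°.

θ_t ≈ 64.58°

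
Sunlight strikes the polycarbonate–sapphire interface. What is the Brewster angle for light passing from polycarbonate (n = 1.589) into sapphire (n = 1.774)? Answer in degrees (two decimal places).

θ_B ≈ 48.15°

tan θ_B = n₂/n₁ = 1.774/1.589 = 1.1164. Taking the arctangent, θ_B = 48.15°.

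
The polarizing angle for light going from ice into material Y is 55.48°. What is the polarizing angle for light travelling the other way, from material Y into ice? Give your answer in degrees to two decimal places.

θ_B' ≈ 34.52°

tan θ_B' = n₁/n₂ = 1/tan θ_B, so θ_B' = 90° − θ_B.
θ_B' = 90° − 55.48° = 34.52°.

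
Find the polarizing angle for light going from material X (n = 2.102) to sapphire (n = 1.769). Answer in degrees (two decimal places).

tan θ_B = n₂/n₁ = 1.769/2.102 = 0.8416. Taking the arctangent, θ_B = 40.08°.

θ_B ≈ 40.08°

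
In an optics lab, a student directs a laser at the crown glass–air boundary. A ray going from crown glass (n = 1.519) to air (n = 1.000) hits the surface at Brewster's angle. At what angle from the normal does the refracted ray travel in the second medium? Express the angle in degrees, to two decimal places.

θ_t ≈ 56.64°

θ_B = arctan(n₂/n₁) = arctan(1.000/1.519) = 33.36°.
Since θ_B + θ_t = 90° at Brewster incidence, θ_t = 90° − 33.36° = 56.64°.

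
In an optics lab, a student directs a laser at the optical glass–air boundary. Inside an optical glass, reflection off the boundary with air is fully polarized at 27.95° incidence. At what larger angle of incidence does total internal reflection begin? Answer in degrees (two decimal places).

θ_c ≈ 32.05°

tan θ_B = n₂/n₁ = tan 27.95° = 0.5306.
Total internal reflection: sin θ_c = n₂/n₁ = 0.5306.
θ_c = arcsin(0.5306) = 32.05°.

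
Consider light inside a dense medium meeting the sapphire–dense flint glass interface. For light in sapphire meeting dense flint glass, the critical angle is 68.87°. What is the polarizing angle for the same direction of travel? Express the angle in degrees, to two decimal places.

sin θ_c = n₂/n₁, so n₂/n₁ = sin 68.87° = 0.9328.
Brewster: tan θ_B = n₂/n₁ = 0.9328.
θ_B = arctan(0.9328) = 43.01°.

θ_B ≈ 43.01°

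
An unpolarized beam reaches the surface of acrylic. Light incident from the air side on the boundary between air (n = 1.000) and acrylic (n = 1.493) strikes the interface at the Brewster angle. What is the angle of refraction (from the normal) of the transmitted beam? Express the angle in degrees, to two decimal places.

First find Brewster's angle: tan θ_B = 1.493/1.000 = 1.4930, giving θ_B = 56.19°.
At Brewster's angle the reflected and refracted rays are perpendicular, so θ_t = 90° − θ_B = 90° − 56.19° = 33.81°.

θ_t ≈ 33.81°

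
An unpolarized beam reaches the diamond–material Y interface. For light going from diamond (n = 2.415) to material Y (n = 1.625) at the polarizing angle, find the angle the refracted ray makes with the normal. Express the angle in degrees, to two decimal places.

tan θ_B = n₂/n₁ = 1.625/2.415 = 0.6729, so θ_B = 33.94°.
The refracted ray is perpendicular to the reflected ray, so θ_t = 90° − θ_B = 56.06°.

θ_t ≈ 56.06°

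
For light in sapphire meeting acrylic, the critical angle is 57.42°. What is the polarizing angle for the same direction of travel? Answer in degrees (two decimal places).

θ_B ≈ 40.12°

n₂/n₁ = sin θ_c = sin 57.42° = 0.8426.
tan θ_B equals the same ratio, so θ_B = arctan(0.8426) = 40.12°.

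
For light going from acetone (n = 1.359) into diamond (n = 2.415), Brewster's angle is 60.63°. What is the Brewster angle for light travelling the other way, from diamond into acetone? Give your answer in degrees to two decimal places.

θ_B' ≈ 29.37°

tan θ_B' = n₁/n₂ = 1/tan θ_B, so θ_B' = 90° − θ_B.
θ_B' = 90° − 60.63° = 29.37°.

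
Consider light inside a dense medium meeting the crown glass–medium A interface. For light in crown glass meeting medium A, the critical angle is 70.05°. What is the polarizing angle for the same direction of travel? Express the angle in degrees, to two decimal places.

θ_B ≈ 43.23°

n₂/n₁ = sin θ_c = sin 70.05° = 0.9400.
tan θ_B equals the same ratio, so θ_B = arctan(0.9400) = 43.23°.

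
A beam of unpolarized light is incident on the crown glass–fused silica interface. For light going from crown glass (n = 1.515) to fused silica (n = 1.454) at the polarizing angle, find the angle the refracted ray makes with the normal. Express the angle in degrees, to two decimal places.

tan θ_B = n₂/n₁ = 1.454/1.515 = 0.9597, so θ_B = 43.82°.
At Brewster's angle the reflected and refracted rays are perpendicular, so θ_t = 90° − θ_B = 90° − 43.82° = 46.18°.

θ_t ≈ 46.18°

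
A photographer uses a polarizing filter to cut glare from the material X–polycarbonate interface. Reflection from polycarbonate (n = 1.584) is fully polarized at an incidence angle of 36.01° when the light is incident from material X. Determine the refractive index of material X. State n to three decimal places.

Full polarization of the reflected beam means tan θ_B = n₂/n₁, where n₁ is the incident medium (material X).
n₁ = n₂ / tan θ_B = 1.584 / tan 36.01° = 2.179.

n ≈ 2.179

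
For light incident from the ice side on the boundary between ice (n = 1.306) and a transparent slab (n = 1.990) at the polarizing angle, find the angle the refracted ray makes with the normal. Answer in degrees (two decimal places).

First find Brewster's angle: tan θ_B = 1.990/1.306 = 1.5237, giving θ_B = 56.72°.
The refracted ray is perpendicular to the reflected ray, so θ_t = 90° − θ_B = 33.28°.

θ_t ≈ 33.28°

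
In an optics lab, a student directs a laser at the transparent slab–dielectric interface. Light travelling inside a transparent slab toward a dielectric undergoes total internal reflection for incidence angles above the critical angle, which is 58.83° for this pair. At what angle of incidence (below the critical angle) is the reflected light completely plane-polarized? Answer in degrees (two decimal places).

At the critical angle sin θ_c = n₂/n₁, giving n₂/n₁ = sin 58.83° = 0.8556.
Then tan θ_B = n₂/n₁ = 0.8556, so θ_B = arctan 0.8556 = 40.55°.

θ_B ≈ 40.55°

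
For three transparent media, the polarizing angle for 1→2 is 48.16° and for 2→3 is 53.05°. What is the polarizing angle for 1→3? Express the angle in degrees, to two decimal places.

n₂/n₁ = tan 48.16° = 1.1169 and n₃/n₂ = tan 53.05° = 1.3295.
n₃/n₁ = 1.4848. Then tan θ_B(1→3) = n₃/n₁, so θ_B(1→3) = arctan(1.4848) = 56.04°.

θ_B ≈ 56.04°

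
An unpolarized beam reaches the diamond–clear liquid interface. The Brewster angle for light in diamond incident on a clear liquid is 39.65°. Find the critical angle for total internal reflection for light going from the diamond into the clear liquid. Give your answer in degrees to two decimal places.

From Brewster, n₂/n₁ = tan θ_B = tan 39.65° = 0.8287.
Then sin θ_c = n₂/n₁ = 0.8287, so θ_c = arcsin 0.8287 = 55.97°.

θ_c ≈ 55.97°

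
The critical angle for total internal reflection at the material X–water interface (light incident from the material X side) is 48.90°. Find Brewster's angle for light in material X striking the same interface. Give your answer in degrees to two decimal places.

n₂/n₁ = sin θ_c = sin 48.90° = 0.7536.
tan θ_B equals the same ratio, so θ_B = arctan(0.7536) = 37.00°.

θ_B ≈ 37.00°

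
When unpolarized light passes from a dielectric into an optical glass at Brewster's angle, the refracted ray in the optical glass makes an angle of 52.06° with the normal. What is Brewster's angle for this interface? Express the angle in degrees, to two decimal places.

Brewster's condition makes the reflected and refracted beams perpendicular: θ_B + θ_t = 90°.
So θ_B = 90° − θ_t = 90° − 52.06° = 37.94°.

θ_B ≈ 37.94°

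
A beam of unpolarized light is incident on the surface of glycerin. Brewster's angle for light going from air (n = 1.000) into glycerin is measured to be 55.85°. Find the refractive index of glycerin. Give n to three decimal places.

At Brewster's angle, tan θ_B = n₂/n₁ with n₁ on the incident side (air) and n₂ on the transmitted side (glycerin).
n₂ = n₁ tan θ_B = 1.000 × tan 55.85° = 1.474.

n ≈ 1.474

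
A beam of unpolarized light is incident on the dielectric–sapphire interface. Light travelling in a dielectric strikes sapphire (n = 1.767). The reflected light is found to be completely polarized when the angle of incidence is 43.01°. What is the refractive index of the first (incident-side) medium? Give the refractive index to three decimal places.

At Brewster's angle, tan θ_B = n₂/n₁ with n₁ on the incident side (a dielectric) and n₂ on the transmitted side (sapphire).
n₁ = n₂ / tan θ_B = 1.767 / tan 43.01° = 1.894.

n ≈ 1.894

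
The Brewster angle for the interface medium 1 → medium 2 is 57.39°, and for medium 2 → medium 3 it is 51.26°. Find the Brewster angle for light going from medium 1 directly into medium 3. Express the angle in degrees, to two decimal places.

n₂/n₁ = tan 57.39° = 1.5631 and n₃/n₂ = tan 51.26° = 1.2464.
n₃/n₁ = 1.9482. Then tan θ_B(1→3) = n₃/n₁, so θ_B(1→3) = arctan(1.9482) = 62.83°.

θ_B ≈ 62.83°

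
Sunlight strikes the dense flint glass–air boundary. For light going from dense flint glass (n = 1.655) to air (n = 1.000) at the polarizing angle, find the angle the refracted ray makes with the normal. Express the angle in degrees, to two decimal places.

θ_t ≈ 58.86°

tan θ_B = n₂/n₁ = 1.000/1.655 = 0.6042, so θ_B = 31.14°.
The refracted ray is perpendicular to the reflected ray, so θ_t = 90° − θ_B = 58.86°.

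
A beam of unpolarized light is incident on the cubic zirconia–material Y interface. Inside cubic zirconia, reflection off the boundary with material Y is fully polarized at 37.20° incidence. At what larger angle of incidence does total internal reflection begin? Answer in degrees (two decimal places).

θ_c ≈ 49.38°

tan θ_B = n₂/n₁ = tan 37.20° = 0.7590.
Total internal reflection: sin θ_c = n₂/n₁ = 0.7590.
θ_c = arcsin(0.7590) = 49.38°.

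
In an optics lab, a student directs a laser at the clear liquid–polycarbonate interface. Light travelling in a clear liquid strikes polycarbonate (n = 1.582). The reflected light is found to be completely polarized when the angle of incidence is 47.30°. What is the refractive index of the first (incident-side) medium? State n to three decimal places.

n ≈ 1.460

At the Brewster angle, tan θ_B = n₂/n₁ with n₁ on the incident side (a clear liquid) and n₂ on the transmitted side (polycarbonate).
n₁ = n₂ / tan θ_B = 1.582 / tan 47.30° = 1.460.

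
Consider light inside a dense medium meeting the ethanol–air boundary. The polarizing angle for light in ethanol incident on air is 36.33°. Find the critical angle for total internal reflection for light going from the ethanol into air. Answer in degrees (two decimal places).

θ_c ≈ 47.34°

n₂/n₁ = tan 36.33° = 0.7354; the critical angle satisfies sin θ_c = n₂/n₁.
θ_c = arcsin(0.7354) = 47.34°.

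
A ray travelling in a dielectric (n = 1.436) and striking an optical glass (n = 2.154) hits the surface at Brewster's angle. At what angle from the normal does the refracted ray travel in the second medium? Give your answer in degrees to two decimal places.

θ_t ≈ 33.69°

tan θ_B = n₂/n₁ = 2.154/1.436 = 1.5000, so θ_B = 56.31°.
At Brewster's angle the reflected and refracted rays are perpendicular, so θ_t = 90° − θ_B = 90° − 56.31° = 33.69°.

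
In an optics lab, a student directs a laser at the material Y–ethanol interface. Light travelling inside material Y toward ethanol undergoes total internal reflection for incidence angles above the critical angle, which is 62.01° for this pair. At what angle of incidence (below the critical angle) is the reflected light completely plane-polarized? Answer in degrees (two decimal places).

At the critical angle sin θ_c = n₂/n₁, giving n₂/n₁ = sin 62.01° = 0.8830.
Then tan θ_B = n₂/n₁ = 0.8830, so θ_B = arctan 0.8830 = 41.45°.

θ_B ≈ 41.45°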